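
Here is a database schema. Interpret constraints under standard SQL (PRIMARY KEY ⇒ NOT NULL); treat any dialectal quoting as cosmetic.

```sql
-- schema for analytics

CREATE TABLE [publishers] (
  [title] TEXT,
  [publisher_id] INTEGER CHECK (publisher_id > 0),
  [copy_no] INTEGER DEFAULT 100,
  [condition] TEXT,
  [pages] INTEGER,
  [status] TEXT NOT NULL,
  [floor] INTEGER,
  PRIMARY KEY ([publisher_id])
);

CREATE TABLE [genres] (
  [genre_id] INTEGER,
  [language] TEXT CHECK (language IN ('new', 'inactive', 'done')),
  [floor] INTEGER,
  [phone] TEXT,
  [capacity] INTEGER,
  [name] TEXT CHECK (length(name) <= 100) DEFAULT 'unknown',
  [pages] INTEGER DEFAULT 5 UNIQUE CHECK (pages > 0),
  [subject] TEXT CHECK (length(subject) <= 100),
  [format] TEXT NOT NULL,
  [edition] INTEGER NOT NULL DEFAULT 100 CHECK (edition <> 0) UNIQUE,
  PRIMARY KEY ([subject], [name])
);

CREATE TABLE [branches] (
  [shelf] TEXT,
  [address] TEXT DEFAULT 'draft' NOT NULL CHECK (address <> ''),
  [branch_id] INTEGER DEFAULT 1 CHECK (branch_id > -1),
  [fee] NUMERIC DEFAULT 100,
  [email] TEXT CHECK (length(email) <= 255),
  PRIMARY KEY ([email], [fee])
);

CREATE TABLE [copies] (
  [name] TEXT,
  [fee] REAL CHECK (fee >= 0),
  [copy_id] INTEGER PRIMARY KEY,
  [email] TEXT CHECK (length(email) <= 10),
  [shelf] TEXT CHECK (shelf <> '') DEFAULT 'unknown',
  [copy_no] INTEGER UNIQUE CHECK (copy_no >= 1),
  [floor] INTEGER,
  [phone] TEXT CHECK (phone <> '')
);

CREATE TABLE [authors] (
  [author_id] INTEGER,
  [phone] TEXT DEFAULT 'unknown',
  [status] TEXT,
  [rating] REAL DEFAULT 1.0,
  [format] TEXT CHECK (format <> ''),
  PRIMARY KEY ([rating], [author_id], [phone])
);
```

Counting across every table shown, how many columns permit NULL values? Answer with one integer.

22

publishers: 5 nullable (title, copy_no, condition, pages, floor — PK (publisher_id) and explicit NOT NULL columns excluded).
genres: 6 nullable (genre_id, language, floor, phone, capacity, pages — PK (subject, name) and explicit NOT NULL columns excluded).
branches: 2 nullable (shelf, branch_id — PK (email, fee) and explicit NOT NULL columns excluded).
copies: 7 nullable (name, fee, email, shelf, copy_no, floor, phone — PK (copy_id) and explicit NOT NULL columns excluded).
authors: 2 nullable (status, format — PK (rating, author_id, phone) and explicit NOT NULL columns excluded).
Total: 5 + 6 + 2 + 7 + 2 = 22.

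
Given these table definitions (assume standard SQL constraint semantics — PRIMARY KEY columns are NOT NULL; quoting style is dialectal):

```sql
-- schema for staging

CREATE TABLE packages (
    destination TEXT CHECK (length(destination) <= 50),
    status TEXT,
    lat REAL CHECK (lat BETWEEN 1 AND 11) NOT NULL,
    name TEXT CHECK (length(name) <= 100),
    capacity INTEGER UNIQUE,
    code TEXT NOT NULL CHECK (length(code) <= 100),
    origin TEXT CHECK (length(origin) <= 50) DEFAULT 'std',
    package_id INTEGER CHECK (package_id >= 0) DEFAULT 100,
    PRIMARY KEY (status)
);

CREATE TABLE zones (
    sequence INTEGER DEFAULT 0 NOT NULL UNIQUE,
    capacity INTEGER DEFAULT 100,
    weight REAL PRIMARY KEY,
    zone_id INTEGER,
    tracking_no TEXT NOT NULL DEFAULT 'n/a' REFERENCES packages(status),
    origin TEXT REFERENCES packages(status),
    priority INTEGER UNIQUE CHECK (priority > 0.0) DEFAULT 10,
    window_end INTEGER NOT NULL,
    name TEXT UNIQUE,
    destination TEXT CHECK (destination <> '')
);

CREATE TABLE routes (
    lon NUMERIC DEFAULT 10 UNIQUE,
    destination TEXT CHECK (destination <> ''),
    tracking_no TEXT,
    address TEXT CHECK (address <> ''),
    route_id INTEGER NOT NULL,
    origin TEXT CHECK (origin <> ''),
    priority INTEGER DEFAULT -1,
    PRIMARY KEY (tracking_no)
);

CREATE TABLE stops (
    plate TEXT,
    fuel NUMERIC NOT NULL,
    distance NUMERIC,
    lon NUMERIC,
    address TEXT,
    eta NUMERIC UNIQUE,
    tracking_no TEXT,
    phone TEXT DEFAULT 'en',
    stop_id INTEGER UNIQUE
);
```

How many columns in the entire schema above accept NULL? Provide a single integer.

24

packages: 5 nullable (destination, name, capacity, origin, package_id — PK (status) and explicit NOT NULL columns excluded).
zones: 6 nullable (capacity, zone_id, origin, priority, name, destination — PK (weight) and explicit NOT NULL columns excluded).
routes: 5 nullable (lon, destination, address, origin, priority — PK (tracking_no) and explicit NOT NULL columns excluded).
stops: 8 nullable (plate, distance, lon, address, eta, tracking_no, phone, stop_id — PK none and explicit NOT NULL columns excluded).
Total: 5 + 6 + 5 + 8 = 24.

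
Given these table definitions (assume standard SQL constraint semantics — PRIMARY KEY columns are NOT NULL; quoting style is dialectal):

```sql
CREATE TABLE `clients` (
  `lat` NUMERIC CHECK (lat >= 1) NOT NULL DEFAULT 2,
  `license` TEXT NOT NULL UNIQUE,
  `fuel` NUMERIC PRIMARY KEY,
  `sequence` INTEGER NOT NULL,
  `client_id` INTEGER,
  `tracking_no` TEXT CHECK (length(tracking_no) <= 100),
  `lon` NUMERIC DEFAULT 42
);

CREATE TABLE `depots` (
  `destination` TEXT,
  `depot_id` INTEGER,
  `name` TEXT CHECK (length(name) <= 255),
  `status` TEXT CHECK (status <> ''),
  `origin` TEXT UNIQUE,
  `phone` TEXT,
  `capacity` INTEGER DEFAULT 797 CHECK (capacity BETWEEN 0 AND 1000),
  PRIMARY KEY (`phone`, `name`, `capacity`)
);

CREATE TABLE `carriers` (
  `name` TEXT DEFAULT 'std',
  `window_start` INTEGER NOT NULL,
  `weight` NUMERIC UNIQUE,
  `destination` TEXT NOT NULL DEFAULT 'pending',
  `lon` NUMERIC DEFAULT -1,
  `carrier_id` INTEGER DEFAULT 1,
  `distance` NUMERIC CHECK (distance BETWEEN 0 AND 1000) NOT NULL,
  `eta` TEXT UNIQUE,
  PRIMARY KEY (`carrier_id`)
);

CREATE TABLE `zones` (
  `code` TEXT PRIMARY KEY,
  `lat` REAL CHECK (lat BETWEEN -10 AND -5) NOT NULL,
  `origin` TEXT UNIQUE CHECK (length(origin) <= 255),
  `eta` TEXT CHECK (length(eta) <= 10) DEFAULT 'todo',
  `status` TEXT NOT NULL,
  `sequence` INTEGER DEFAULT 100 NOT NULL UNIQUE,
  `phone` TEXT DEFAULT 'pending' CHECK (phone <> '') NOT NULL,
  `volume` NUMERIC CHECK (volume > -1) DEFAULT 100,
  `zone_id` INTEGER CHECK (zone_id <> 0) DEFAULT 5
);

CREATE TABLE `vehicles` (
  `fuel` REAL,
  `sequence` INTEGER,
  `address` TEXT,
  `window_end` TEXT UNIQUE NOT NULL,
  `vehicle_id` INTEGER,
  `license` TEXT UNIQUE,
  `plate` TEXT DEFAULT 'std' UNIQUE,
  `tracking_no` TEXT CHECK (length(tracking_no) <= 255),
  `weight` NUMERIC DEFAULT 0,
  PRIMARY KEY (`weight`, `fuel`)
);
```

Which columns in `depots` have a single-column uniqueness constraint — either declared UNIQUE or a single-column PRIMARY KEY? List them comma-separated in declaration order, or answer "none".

origin

- destination: no UNIQUE or single-column PK constraint.
- depot_id: no UNIQUE or single-column PK constraint.
- name: part of a composite PRIMARY KEY — only the tuple is unique, not this column on its own.
- status: no UNIQUE or single-column PK constraint.
- origin: declared UNIQUE → unique.
- phone: part of a composite PRIMARY KEY — only the tuple is unique, not this column on its own.
- capacity: part of a composite PRIMARY KEY — only the tuple is unique, not this column on its own.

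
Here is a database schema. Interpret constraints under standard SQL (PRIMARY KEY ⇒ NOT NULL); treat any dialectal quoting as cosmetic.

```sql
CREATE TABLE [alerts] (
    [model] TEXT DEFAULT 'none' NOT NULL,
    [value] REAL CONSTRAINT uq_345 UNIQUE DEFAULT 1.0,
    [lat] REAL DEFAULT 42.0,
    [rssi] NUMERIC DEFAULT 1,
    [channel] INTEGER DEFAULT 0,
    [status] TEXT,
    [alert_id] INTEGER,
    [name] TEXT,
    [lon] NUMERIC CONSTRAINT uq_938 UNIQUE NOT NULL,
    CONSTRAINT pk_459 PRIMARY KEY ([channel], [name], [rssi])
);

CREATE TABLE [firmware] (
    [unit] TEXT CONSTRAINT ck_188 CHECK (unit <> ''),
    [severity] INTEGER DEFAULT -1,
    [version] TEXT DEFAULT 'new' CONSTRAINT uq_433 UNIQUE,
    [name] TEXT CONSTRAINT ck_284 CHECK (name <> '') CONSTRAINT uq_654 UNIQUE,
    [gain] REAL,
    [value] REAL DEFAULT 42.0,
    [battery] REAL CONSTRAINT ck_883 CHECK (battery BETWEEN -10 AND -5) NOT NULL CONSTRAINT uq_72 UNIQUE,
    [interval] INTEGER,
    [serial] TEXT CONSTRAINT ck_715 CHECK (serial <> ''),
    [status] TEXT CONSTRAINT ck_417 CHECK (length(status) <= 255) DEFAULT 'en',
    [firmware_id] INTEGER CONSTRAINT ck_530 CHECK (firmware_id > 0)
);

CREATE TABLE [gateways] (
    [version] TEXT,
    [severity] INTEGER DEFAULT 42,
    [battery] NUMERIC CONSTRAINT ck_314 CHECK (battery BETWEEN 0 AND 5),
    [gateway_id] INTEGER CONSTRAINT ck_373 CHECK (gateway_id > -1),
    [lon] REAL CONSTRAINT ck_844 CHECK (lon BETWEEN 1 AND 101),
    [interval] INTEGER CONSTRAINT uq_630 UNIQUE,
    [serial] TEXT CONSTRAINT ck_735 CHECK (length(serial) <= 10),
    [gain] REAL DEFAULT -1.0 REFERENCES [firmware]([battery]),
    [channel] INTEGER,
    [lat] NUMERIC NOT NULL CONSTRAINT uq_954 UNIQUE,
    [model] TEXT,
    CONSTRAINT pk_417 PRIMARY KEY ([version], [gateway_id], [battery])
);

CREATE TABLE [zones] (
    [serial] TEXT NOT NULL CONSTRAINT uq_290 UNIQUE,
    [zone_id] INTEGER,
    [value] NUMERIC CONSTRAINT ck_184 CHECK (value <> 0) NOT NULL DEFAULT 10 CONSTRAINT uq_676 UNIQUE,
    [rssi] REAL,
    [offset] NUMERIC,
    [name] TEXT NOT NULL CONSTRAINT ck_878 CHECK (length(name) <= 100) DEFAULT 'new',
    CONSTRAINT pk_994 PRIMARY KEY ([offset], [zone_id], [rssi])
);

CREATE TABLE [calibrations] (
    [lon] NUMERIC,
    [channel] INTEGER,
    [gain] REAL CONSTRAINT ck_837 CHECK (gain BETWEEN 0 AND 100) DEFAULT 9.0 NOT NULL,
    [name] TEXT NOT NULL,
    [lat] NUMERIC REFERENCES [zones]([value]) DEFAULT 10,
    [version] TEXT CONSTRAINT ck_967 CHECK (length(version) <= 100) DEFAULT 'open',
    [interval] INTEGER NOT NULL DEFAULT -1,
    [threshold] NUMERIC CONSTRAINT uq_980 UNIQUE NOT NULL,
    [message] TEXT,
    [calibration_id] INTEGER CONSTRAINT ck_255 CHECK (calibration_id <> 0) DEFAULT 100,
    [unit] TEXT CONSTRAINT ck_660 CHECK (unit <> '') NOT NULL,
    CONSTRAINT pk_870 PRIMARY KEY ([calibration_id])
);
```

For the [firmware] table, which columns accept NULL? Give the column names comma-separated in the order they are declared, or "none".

- unit: CHECK does not forbid NULL (a CHECK constraint passes when its expression is NULL) → nullable.
- severity: DEFAULT only fills an omitted column; an explicit NULL is still allowed → nullable.
- version: UNIQUE does not imply NOT NULL → nullable.
- name: CHECK does not forbid NULL (a CHECK constraint passes when its expression is NULL) → nullable.
- gain: no NOT NULL constraint applies → nullable.
- value: DEFAULT only fills an omitted column; an explicit NULL is still allowed → nullable.
- battery: declared NOT NULL → not nullable.
- interval: no NOT NULL constraint applies → nullable.
- serial: CHECK does not forbid NULL (a CHECK constraint passes when its expression is NULL) → nullable.
- status: CHECK does not forbid NULL (a CHECK constraint passes when its expression is NULL) → nullable.
- firmware_id: CHECK does not forbid NULL (a CHECK constraint passes when its expression is NULL) → nullable.

unit, severity, version, name, gain, value, interval, serial, status, firmware_id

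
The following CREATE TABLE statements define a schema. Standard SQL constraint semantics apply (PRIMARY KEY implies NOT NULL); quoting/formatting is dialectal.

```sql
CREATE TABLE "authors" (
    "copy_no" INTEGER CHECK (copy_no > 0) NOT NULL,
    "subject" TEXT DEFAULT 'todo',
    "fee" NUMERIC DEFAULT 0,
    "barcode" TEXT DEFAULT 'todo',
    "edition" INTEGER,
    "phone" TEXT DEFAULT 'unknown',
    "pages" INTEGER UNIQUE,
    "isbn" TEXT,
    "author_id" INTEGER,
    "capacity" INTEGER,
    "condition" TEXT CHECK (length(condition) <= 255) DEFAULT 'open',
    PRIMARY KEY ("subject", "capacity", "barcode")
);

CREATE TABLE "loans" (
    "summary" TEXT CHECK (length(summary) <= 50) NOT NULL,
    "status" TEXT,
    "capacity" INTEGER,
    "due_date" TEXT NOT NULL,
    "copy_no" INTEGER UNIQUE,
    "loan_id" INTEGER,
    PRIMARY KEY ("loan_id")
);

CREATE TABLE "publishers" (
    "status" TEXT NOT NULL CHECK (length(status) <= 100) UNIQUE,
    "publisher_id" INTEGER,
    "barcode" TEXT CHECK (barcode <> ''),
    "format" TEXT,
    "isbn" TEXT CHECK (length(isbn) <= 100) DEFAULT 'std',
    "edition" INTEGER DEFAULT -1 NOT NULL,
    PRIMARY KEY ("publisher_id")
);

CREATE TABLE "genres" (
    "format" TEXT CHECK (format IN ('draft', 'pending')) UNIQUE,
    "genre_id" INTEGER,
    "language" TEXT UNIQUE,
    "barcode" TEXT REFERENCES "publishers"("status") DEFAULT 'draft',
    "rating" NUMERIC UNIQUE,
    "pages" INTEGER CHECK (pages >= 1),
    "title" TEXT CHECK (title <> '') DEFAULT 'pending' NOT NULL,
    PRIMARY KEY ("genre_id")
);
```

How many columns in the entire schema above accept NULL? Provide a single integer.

authors: 7 nullable (fee, edition, phone, pages, isbn, author_id, condition — PK (subject, capacity, barcode) and explicit NOT NULL columns excluded).
loans: 3 nullable (status, capacity, copy_no — PK (loan_id) and explicit NOT NULL columns excluded).
publishers: 3 nullable (barcode, format, isbn — PK (publisher_id) and explicit NOT NULL columns excluded).
genres: 5 nullable (format, language, barcode, rating, pages — PK (genre_id) and explicit NOT NULL columns excluded).
Total: 7 + 3 + 3 + 5 = 18.

18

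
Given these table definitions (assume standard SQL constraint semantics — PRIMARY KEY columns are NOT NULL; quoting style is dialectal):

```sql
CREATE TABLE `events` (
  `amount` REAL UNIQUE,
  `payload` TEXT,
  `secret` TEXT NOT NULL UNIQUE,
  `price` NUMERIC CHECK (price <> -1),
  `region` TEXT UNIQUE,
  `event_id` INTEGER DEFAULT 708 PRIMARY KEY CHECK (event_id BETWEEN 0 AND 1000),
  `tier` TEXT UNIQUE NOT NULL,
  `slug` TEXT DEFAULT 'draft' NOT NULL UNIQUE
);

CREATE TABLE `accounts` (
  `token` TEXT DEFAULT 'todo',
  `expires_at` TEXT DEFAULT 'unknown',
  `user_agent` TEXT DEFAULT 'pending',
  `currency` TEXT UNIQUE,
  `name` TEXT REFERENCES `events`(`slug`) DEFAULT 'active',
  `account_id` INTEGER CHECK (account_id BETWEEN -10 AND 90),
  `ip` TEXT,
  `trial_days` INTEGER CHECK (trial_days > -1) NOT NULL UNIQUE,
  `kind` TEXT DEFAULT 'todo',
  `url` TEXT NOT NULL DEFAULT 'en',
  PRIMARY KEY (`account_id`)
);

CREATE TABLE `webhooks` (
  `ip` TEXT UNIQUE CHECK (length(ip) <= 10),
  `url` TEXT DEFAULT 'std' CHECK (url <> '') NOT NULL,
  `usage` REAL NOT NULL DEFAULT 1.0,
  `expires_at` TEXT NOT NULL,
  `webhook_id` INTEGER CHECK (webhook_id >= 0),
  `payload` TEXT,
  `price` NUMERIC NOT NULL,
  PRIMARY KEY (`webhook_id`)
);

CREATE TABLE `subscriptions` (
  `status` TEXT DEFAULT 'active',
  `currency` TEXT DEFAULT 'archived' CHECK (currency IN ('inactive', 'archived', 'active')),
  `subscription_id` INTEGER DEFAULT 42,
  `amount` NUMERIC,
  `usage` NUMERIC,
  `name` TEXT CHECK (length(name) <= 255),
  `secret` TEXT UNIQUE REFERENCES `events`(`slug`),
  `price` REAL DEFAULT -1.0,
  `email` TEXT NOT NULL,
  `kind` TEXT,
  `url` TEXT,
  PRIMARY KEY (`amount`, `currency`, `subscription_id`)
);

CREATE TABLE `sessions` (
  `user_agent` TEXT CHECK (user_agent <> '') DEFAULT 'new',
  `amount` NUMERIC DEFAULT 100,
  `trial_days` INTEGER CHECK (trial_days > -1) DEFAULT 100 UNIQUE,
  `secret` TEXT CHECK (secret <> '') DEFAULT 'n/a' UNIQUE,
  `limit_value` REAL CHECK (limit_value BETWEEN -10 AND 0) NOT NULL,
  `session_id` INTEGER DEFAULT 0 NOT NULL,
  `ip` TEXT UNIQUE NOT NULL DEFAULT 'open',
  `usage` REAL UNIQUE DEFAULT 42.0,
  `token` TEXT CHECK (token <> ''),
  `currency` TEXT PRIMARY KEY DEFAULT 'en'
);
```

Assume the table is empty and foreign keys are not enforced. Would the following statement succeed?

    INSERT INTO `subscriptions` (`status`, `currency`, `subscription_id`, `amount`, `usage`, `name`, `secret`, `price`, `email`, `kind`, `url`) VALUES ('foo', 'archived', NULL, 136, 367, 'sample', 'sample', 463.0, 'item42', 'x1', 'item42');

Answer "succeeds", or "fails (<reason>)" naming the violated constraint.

fails (NOT NULL on subscription_id)

subscription_id is explicitly set to NULL, but subscription_id is part of the PRIMARY KEY (implied NOT NULL).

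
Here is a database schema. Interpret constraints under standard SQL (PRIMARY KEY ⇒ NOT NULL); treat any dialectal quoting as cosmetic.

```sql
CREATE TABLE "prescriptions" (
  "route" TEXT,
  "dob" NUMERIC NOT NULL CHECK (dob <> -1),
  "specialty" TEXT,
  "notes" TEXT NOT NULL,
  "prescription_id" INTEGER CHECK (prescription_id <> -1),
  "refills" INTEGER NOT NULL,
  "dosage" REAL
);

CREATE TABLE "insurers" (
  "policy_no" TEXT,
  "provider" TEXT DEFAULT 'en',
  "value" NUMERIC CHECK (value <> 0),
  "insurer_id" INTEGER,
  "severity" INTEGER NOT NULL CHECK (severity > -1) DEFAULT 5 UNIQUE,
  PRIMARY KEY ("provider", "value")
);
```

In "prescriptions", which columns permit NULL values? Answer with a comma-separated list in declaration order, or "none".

- route: no NOT NULL constraint applies → nullable.
- dob: declared NOT NULL → not nullable.
- specialty: no NOT NULL constraint applies → nullable.
- notes: declared NOT NULL → not nullable.
- prescription_id: CHECK does not forbid NULL (a CHECK constraint passes when its expression is NULL) → nullable.
- refills: declared NOT NULL → not nullable.
- dosage: no NOT NULL constraint applies → nullable.

route, specialty, prescription_id, dosage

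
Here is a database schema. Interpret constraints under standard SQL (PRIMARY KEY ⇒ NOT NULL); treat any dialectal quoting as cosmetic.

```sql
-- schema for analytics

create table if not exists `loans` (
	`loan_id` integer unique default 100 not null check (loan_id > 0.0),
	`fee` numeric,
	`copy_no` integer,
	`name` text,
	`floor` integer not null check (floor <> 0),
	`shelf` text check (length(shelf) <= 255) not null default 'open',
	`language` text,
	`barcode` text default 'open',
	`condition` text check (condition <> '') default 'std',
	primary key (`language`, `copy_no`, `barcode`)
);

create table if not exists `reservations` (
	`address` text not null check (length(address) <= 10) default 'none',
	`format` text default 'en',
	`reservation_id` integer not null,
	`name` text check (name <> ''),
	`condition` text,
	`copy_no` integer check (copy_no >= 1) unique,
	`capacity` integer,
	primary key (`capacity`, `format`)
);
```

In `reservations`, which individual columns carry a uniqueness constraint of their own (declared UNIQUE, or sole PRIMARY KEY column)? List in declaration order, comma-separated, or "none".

- address: no UNIQUE or single-column PK constraint.
- format: part of a composite PRIMARY KEY — only the tuple is unique, not this column on its own.
- reservation_id: no UNIQUE or single-column PK constraint.
- name: no UNIQUE or single-column PK constraint.
- condition: no UNIQUE or single-column PK constraint.
- copy_no: declared UNIQUE → unique.
- capacity: part of a composite PRIMARY KEY — only the tuple is unique, not this column on its own.

copy_no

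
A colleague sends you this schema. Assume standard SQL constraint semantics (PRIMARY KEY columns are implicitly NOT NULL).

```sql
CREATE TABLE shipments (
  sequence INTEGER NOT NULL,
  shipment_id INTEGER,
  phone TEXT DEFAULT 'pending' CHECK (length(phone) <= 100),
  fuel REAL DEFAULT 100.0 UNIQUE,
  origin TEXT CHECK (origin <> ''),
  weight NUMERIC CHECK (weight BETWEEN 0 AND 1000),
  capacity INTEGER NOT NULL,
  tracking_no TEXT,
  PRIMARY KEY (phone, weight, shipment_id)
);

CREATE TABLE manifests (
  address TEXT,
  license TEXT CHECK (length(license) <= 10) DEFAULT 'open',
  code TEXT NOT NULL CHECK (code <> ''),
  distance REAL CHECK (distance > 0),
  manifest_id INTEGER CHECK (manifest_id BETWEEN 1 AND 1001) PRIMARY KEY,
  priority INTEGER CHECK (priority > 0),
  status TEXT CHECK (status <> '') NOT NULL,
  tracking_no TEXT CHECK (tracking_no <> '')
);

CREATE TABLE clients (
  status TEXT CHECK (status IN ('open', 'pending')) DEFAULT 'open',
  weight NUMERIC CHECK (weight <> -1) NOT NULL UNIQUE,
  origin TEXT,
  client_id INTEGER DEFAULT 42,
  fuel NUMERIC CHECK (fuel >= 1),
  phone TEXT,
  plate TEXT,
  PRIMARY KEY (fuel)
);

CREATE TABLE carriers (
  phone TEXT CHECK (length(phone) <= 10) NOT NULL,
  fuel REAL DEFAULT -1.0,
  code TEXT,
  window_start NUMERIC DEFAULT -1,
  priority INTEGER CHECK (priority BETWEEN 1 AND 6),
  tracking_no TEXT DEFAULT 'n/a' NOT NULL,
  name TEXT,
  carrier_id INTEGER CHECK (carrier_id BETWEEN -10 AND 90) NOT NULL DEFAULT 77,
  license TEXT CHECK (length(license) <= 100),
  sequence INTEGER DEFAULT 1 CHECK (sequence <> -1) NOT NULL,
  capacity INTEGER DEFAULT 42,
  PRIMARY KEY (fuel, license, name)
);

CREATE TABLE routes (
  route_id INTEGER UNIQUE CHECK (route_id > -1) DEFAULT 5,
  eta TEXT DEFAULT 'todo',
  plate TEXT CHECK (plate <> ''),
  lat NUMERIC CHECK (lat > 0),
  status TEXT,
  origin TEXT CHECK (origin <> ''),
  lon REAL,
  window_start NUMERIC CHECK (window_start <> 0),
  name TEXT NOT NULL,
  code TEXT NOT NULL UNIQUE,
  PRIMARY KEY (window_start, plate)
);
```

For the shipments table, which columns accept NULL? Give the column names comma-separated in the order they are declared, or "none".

- sequence: declared NOT NULL → not nullable.
- shipment_id: part of the PRIMARY KEY, which implies NOT NULL → not nullable.
- phone: part of the PRIMARY KEY, which implies NOT NULL → not nullable.
- fuel: UNIQUE does not imply NOT NULL → nullable.
- origin: CHECK does not forbid NULL (a CHECK constraint passes when its expression is NULL) → nullable.
- weight: part of the PRIMARY KEY, which implies NOT NULL → not nullable.
- capacity: declared NOT NULL → not nullable.
- tracking_no: no NOT NULL constraint applies → nullable.

fuel, origin, tracking_no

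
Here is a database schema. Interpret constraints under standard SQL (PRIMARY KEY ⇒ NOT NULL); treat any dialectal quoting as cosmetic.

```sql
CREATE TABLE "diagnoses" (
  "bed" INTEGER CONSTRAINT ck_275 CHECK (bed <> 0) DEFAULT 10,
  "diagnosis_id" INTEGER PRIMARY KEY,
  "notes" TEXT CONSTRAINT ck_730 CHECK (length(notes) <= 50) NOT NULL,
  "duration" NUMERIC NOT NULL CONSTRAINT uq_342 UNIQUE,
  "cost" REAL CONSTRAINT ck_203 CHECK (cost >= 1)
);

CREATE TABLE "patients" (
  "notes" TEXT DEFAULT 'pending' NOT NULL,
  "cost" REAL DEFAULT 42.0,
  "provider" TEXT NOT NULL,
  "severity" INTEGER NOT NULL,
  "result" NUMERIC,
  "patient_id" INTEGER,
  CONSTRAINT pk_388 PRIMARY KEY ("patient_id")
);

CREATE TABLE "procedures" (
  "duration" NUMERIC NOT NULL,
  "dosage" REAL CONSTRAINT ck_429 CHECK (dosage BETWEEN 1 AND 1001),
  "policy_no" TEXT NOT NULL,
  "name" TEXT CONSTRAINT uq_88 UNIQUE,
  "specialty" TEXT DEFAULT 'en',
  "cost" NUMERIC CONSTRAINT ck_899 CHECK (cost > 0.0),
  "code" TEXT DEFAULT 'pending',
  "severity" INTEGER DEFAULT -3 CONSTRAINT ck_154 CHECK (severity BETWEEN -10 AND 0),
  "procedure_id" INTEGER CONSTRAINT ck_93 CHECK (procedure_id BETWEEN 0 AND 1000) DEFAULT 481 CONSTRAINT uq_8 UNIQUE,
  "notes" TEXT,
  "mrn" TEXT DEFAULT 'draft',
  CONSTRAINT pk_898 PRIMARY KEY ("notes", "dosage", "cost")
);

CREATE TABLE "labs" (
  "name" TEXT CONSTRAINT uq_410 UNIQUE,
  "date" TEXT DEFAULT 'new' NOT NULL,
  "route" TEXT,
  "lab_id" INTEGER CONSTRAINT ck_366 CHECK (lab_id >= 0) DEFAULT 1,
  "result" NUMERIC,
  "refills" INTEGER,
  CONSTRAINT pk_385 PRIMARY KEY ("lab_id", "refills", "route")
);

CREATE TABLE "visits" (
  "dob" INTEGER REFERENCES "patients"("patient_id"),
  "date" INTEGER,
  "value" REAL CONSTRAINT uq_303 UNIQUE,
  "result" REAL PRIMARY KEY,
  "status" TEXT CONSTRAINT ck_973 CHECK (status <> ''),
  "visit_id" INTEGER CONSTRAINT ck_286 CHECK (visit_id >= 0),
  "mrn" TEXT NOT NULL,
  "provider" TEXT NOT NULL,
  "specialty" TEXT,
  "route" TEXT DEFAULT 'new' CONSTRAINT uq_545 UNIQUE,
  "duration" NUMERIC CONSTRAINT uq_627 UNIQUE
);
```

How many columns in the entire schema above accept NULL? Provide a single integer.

20

diagnoses: 2 nullable (bed, cost — PK (diagnosis_id) and explicit NOT NULL columns excluded).
patients: 2 nullable (cost, result — PK (patient_id) and explicit NOT NULL columns excluded).
procedures: 6 nullable (name, specialty, code, severity, procedure_id, mrn — PK (notes, dosage, cost) and explicit NOT NULL columns excluded).
labs: 2 nullable (name, result — PK (lab_id, refills, route) and explicit NOT NULL columns excluded).
visits: 8 nullable (dob, date, value, status, visit_id, specialty, route, duration — PK (result) and explicit NOT NULL columns excluded).
Total: 2 + 2 + 6 + 2 + 8 = 20.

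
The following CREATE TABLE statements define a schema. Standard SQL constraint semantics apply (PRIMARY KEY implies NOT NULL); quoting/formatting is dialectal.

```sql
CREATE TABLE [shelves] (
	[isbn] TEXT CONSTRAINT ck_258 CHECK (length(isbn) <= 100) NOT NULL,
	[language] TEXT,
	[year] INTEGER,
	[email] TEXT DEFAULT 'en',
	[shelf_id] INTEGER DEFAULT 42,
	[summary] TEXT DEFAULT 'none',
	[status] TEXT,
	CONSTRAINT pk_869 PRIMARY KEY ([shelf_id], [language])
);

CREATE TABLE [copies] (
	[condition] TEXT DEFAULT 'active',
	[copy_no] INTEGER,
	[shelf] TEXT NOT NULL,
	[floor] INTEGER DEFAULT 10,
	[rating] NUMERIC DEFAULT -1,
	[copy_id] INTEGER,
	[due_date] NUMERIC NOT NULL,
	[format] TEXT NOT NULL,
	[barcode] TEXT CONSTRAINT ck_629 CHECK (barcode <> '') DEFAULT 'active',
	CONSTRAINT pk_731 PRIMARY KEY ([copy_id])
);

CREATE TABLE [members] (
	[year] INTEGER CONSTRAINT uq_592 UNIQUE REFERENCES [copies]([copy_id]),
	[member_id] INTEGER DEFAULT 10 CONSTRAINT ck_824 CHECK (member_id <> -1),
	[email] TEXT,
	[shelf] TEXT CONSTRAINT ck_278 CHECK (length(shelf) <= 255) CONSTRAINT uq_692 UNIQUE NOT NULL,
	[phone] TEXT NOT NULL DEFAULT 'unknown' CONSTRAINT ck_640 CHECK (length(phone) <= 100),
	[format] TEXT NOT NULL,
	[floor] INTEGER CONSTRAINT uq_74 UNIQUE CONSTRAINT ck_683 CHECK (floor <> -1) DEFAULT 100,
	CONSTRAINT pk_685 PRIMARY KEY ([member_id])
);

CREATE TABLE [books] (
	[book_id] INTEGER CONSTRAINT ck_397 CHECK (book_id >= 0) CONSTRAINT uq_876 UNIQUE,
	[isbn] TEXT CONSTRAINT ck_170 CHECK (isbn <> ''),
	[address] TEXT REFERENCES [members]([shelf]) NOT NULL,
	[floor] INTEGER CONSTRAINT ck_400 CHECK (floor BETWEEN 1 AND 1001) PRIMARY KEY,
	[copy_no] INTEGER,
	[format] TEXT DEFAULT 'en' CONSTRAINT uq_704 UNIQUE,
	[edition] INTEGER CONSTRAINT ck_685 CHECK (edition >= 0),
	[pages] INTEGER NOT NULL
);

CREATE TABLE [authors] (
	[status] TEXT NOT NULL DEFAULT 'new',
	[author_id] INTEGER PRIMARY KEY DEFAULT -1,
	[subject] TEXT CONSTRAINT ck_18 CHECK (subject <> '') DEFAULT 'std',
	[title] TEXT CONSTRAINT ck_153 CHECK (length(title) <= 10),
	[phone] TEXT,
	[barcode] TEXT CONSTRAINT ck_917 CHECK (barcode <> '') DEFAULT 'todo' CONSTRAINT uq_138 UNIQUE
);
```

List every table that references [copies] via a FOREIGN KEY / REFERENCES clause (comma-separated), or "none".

members

- members.year references copies(copy_id).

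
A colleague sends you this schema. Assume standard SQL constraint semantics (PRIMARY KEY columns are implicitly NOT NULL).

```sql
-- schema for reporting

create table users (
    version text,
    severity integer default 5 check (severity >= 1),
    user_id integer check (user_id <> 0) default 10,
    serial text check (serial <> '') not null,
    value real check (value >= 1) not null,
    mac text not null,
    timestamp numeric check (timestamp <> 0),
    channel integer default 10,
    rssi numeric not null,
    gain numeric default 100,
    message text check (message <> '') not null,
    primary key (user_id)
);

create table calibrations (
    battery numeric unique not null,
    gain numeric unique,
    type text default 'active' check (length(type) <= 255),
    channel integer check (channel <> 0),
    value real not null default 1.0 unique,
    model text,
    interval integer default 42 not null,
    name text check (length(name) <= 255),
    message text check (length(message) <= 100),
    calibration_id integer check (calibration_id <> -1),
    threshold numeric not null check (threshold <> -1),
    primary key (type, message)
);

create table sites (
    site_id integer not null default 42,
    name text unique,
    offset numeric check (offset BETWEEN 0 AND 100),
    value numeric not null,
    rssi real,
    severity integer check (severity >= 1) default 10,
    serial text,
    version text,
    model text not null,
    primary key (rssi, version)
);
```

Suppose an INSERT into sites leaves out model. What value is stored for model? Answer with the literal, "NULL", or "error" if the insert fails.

model has no DEFAULT clause.
Omitting it would insert NULL, but it is declared NOT NULL, so the INSERT fails.

error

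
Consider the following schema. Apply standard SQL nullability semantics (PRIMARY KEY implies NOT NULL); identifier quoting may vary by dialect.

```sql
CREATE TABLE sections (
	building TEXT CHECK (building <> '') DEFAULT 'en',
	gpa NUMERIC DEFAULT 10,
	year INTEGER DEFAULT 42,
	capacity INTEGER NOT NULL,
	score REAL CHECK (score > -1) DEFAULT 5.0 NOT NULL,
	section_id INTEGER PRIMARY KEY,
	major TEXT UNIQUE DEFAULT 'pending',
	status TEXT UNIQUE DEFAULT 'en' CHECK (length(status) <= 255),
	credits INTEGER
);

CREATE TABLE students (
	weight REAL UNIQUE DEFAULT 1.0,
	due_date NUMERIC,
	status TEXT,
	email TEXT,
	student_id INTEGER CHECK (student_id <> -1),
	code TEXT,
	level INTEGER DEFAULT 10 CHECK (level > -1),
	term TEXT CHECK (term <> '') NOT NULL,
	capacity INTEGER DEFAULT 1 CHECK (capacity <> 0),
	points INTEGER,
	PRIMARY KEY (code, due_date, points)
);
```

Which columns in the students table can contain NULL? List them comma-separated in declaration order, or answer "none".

weight, status, email, student_id, level, capacity

- weight: UNIQUE does not imply NOT NULL → nullable.
- due_date: part of the PRIMARY KEY, which implies NOT NULL → not nullable.
- status: no NOT NULL constraint applies → nullable.
- email: no NOT NULL constraint applies → nullable.
- student_id: CHECK does not forbid NULL (a CHECK constraint passes when its expression is NULL) → nullable.
- code: part of the PRIMARY KEY, which implies NOT NULL → not nullable.
- level: CHECK does not forbid NULL (a CHECK constraint passes when its expression is NULL) → nullable.
- term: declared NOT NULL → not nullable.
- capacity: CHECK does not forbid NULL (a CHECK constraint passes when its expression is NULL) → nullable.
- points: part of the PRIMARY KEY, which implies NOT NULL → not nullable.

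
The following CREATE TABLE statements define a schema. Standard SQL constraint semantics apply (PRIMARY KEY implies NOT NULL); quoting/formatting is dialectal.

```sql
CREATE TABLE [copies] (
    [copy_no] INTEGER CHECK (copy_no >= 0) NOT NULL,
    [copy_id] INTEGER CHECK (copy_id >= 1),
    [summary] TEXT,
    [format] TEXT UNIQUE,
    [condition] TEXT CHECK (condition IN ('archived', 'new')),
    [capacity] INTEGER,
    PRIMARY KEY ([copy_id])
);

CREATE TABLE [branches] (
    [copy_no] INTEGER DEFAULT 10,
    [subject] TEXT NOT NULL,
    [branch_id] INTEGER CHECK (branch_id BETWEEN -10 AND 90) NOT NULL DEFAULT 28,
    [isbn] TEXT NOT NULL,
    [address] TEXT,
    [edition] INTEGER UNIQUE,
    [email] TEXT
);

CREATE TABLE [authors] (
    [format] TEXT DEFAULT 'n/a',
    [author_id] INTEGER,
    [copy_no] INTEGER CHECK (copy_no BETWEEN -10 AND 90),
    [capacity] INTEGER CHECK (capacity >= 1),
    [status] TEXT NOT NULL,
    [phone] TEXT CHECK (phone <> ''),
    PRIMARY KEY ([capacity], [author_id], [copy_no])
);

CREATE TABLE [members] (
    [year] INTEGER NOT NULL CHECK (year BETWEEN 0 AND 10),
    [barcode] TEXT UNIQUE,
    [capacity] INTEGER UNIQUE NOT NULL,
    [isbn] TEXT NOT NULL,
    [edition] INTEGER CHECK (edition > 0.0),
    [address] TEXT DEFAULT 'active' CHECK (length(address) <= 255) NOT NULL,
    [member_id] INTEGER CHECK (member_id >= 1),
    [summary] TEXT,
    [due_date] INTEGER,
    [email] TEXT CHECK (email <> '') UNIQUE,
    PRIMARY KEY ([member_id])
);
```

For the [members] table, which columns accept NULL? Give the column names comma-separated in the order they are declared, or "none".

barcode, edition, summary, due_date, email

- year: declared NOT NULL → not nullable.
- barcode: UNIQUE does not imply NOT NULL → nullable.
- capacity: declared NOT NULL → not nullable.
- isbn: declared NOT NULL → not nullable.
- edition: CHECK does not forbid NULL (a CHECK constraint passes when its expression is NULL) → nullable.
- address: declared NOT NULL → not nullable.
- member_id: part of the PRIMARY KEY, which implies NOT NULL → not nullable.
- summary: no NOT NULL constraint applies → nullable.
- due_date: no NOT NULL constraint applies → nullable.
- email: CHECK does not forbid NULL (a CHECK constraint passes when its expression is NULL) → nullable.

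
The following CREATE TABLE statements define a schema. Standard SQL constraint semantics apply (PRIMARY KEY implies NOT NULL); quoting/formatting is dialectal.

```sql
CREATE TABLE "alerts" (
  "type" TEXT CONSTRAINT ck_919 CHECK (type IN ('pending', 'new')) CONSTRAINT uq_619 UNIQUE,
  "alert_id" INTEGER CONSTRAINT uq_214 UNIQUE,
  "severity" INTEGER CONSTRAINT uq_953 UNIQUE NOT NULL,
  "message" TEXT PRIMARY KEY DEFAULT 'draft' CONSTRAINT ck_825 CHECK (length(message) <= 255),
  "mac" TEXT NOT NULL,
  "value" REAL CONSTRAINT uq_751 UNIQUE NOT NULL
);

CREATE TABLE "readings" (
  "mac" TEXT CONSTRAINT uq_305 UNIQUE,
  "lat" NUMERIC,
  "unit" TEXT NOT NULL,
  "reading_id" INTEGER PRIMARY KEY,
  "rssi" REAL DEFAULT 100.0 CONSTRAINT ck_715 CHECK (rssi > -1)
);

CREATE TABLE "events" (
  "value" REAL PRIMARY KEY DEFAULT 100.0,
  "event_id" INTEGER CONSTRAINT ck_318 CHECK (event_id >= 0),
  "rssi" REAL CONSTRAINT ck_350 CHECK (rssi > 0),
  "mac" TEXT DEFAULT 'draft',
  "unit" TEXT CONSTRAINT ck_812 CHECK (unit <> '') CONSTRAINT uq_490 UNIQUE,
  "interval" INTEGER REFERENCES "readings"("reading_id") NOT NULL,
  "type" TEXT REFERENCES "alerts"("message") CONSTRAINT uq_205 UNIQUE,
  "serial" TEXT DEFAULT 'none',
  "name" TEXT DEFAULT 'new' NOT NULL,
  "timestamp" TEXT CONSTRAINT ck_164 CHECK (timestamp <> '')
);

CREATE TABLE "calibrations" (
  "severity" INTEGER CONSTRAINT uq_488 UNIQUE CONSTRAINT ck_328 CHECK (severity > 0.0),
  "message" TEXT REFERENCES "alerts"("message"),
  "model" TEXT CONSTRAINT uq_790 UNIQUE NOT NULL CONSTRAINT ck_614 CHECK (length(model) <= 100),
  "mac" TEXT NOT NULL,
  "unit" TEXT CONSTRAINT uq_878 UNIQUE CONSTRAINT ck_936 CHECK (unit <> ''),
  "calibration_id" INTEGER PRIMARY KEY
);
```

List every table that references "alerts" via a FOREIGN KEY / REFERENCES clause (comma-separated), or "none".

- events.type references alerts(message).
- calibrations.message references alerts(message).

events, calibrations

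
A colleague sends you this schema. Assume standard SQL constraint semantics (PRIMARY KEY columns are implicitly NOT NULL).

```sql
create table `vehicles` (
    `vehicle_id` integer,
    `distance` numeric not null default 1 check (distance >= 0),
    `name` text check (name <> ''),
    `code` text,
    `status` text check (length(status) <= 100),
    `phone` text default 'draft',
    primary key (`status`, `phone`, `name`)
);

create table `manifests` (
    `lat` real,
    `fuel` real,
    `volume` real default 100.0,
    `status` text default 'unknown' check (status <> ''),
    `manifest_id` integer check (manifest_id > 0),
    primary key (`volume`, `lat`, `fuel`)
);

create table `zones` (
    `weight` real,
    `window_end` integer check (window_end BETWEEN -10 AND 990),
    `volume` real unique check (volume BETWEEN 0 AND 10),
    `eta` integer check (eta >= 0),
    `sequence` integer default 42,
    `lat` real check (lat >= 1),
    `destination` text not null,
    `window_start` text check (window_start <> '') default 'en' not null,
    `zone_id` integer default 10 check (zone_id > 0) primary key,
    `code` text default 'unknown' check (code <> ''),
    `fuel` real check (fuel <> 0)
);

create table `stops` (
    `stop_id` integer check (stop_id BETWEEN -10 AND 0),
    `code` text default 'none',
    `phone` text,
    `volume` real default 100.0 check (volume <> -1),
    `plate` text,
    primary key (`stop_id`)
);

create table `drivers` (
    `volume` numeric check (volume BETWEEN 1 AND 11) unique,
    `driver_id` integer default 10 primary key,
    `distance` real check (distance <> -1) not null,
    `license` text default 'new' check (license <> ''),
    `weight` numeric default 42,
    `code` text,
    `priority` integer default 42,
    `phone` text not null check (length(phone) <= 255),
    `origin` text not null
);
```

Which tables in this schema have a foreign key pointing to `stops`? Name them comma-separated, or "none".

No REFERENCES clause anywhere in the schema names stops.

none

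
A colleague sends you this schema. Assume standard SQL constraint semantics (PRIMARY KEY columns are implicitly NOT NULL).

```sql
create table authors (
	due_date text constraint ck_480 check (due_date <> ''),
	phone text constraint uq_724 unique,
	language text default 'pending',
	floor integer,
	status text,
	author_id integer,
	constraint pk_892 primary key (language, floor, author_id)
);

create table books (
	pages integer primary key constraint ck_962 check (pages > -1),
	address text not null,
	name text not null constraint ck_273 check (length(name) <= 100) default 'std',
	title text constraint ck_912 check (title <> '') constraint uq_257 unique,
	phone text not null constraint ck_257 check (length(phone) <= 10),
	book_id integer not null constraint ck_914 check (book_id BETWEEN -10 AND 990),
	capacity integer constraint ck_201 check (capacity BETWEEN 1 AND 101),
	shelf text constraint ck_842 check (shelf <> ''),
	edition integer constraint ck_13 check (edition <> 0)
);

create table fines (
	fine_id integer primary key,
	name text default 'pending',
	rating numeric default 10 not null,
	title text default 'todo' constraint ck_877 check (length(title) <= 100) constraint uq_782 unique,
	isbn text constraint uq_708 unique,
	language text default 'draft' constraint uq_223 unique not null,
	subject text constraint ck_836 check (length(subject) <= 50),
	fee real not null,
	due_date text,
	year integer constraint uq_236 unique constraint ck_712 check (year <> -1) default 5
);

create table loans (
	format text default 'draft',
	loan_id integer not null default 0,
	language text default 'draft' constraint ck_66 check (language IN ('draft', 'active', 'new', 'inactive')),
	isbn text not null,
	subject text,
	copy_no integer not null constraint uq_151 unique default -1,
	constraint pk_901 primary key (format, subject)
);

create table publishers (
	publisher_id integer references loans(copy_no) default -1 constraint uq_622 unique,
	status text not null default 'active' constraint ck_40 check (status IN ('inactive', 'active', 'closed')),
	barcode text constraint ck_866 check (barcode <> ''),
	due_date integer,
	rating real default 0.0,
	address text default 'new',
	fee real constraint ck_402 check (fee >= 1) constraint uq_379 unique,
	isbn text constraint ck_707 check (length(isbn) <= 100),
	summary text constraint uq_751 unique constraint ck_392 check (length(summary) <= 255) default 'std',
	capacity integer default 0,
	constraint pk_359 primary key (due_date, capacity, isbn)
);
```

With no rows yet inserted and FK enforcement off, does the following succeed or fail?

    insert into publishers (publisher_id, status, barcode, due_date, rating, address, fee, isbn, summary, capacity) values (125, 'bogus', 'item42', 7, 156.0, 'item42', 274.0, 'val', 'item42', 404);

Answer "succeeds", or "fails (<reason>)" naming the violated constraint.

fails (CHECK on status)

The value 'bogus' for status violates CHECK (status IN ('inactive', 'active', 'closed')).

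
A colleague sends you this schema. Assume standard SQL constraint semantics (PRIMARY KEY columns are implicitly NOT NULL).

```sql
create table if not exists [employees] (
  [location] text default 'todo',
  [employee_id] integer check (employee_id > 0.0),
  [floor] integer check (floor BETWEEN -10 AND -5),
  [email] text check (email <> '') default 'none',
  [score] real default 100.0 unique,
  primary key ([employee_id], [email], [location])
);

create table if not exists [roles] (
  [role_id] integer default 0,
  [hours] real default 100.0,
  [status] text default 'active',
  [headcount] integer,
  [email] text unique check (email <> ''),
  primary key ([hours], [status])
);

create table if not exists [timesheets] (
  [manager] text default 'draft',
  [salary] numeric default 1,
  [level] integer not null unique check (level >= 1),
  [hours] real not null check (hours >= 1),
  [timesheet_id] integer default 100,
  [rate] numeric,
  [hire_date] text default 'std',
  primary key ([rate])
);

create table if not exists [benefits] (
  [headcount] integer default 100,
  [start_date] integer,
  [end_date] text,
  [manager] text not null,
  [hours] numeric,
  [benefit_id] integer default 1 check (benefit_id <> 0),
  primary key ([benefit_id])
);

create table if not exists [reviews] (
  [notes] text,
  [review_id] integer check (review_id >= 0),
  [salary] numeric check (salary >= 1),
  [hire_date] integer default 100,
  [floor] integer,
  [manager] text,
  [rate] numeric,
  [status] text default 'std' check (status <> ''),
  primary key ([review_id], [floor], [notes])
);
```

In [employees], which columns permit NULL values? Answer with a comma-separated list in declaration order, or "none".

- location: part of the PRIMARY KEY, which implies NOT NULL → not nullable.
- employee_id: part of the PRIMARY KEY, which implies NOT NULL → not nullable.
- floor: CHECK does not forbid NULL (a CHECK constraint passes when its expression is NULL) → nullable.
- email: part of the PRIMARY KEY, which implies NOT NULL → not nullable.
- score: UNIQUE does not imply NOT NULL → nullable.

floor, score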